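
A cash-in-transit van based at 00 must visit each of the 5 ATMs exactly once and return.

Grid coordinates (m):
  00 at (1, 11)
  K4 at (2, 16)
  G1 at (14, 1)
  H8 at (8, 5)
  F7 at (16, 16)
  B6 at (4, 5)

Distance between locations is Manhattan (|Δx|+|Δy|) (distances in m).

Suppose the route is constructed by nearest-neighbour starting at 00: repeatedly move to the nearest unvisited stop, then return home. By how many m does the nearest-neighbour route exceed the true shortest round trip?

10 m longer than the optimal tour.

00: K4=6, B6=9, H8=13, F7=20, G1=23 ⇒ K4
K4: B6=13, F7=14, H8=17, G1=27 ⇒ B6
B6: H8=4, G1=14, F7=23 ⇒ H8
H8: G1=10, F7=19 ⇒ G1
G1: F7=17 ⇒ F7
NN route 00 → K4 → B6 → H8 → G1 → F7 → 00 costs 70.
Optimal: 00 → K4 → F7 → G1 → H8 → B6 → 00 costs 60 (by enumerating all 60 distinct tours).
Excess = 70 − 60 = 10.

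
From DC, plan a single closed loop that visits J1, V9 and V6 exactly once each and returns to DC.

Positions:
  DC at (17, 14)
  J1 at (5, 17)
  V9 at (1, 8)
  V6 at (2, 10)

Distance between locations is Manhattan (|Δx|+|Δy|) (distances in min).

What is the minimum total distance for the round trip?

50 min — the shortest possible round trip.

There are 3 distinct closed tours to check (reversals are equivalent).
DC-J1-V9-V6-DC: 15+13+3+19 = 50
DC-J1-V6-V9-DC: 15+10+3+22 = 50
DC-V9-J1-V6-DC: 22+13+10+19 = 64
The minimum is 50.
One optimal route: DC → J1 → V9 → V6 → DC (or its reverse).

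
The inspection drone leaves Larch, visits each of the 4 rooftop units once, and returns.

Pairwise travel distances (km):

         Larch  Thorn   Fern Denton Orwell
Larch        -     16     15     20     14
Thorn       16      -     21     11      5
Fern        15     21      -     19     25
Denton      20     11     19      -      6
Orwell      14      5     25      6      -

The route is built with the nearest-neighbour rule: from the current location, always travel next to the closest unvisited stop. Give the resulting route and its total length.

At Larch the remaining stops are Orwell 14, Fern 15, Thorn 16, Denton 20; go to Orwell.
At Orwell the remaining stops are Thorn 5, Denton 6, Fern 25; go to Thorn.
At Thorn the remaining stops are Denton 11, Fern 21; go to Denton.
At Denton the remaining stops are Fern 19; go to Fern.
Return Fern→Larch: 15.
Total = 14 + 5 + 11 + 19 + 15 = 64.

Nearest-neighbour total = 64 km; route Larch → Orwell → Thorn → Denton → Fern → Larch.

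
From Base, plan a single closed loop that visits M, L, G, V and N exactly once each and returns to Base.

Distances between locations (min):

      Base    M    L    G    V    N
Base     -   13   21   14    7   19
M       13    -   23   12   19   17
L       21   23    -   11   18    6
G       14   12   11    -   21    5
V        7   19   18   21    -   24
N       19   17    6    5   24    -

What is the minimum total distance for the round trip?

Base→M→L→G→V→N→Base: 13+23+11+21+24+19 = 111
Base→M→L→G→N→V→Base: 13+23+11+5+24+7 = 83
Base→M→L→V→G→N→Base: 13+23+18+21+5+19 = 99
Base→M→L→V→N→G→Base: 13+23+18+24+5+14 = 97
Base→M→L→N→G→V→Base: 13+23+6+5+21+7 = 75
Base→M→L→N→V→G→Base: 13+23+6+24+21+14 = 101
Base→M→G→L→V→N→Base: 13+12+11+18+24+19 = 97
Base→M→G→L→N→V→Base: 13+12+11+6+24+7 = 73
Base→M→G→V→L→N→Base: 13+12+21+18+6+19 = 89
Base→M→G→V→N→L→Base: 13+12+21+24+6+21 = 97
Base→M→G→N→L→V→Base: 13+12+5+6+18+7 = 61
Base→M→G→N→V→L→Base: 13+12+5+24+18+21 = 93
Base→M→V→L→G→N→Base: 13+19+18+11+5+19 = 85
Base→M→V→L→N→G→Base: 13+19+18+6+5+14 = 75
… (46 more)
The minimum is 61.
One optimal route: Base → M → G → N → L → V → Base (or its reverse).

Minimum total distance: 61 min.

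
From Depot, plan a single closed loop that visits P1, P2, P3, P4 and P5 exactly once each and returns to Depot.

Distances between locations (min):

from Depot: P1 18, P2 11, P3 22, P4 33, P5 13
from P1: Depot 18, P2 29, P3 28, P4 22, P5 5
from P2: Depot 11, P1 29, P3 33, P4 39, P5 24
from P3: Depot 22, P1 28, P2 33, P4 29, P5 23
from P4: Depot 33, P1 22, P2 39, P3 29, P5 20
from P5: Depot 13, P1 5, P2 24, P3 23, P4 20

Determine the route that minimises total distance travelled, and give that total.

113 min — the shortest possible round trip.

With 5 stops there are 5!/2 = 60 distinct round trips (a route and its reverse cost the same).
Depot - P1 - P2 - P3 - P4 - P5 - Depot: 18+29+33+29+20+13 = 142
Depot - P1 - P2 - P3 - P5 - P4 - Depot: 18+29+33+23+20+33 = 156
Depot - P1 - P2 - P4 - P3 - P5 - Depot: 18+29+39+29+23+13 = 151
Depot - P1 - P2 - P4 - P5 - P3 - Depot: 18+29+39+20+23+22 = 151
Depot - P1 - P2 - P5 - P3 - P4 - Depot: 18+29+24+23+29+33 = 156
Depot - P1 - P2 - P5 - P4 - P3 - Depot: 18+29+24+20+29+22 = 142
Depot - P1 - P3 - P2 - P4 - P5 - Depot: 18+28+33+39+20+13 = 151
Depot - P1 - P3 - P2 - P5 - P4 - Depot: 18+28+33+24+20+33 = 156
Depot - P1 - P3 - P4 - P2 - P5 - Depot: 18+28+29+39+24+13 = 151
Depot - P1 - P3 - P4 - P5 - P2 - Depot: 18+28+29+20+24+11 = 130
Depot - P1 - P3 - P5 - P2 - P4 - Depot: 18+28+23+24+39+33 = 165
Depot - P1 - P3 - P5 - P4 - P2 - Depot: 18+28+23+20+39+11 = 139
Depot - P1 - P4 - P2 - P3 - P5 - Depot: 18+22+39+33+23+13 = 148
Depot - P1 - P4 - P2 - P5 - P3 - Depot: 18+22+39+24+23+22 = 148
… (46 more)
Depot - P2 - P3 - P4 - P1 - P5 - Depot: 11+33+29+22+5+13 = 113  ← best
The minimum is 113.
One optimal route: Depot → P2 → P3 → P4 → P1 → P5 → Depot (or its reverse).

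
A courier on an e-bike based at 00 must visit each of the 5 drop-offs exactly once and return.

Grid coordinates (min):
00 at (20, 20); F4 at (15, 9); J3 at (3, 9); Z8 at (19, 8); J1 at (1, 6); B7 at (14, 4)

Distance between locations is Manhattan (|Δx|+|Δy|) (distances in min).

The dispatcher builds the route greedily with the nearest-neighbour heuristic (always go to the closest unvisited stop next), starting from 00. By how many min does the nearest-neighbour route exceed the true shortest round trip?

2 min longer than the optimal tour.

00: Z8=13, F4=16, B7=22, J3=28, J1=33 ⇒ Z8
Z8: F4=5, B7=9, J3=17, J1=20 ⇒ F4
F4: B7=6, J3=12, J1=17 ⇒ B7
B7: J1=15, J3=16 ⇒ J1
J1: J3=5 ⇒ J3
NN route 00 → Z8 → F4 → B7 → J1 → J3 → 00 costs 72.
Optimal: 00 → F4 → J3 → J1 → B7 → Z8 → 00 costs 70 (by enumerating all 60 distinct tours).
Excess = 72 − 70 = 2.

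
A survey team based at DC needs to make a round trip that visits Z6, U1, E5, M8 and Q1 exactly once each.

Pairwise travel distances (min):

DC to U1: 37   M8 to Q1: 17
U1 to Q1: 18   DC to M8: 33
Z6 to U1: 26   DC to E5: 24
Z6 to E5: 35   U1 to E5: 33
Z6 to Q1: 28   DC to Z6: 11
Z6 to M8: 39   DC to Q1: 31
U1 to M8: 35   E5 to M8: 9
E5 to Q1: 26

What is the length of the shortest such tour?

DC - Z6 - U1 - E5 - M8 - Q1 - DC: 11+26+33+9+17+31 = 127
DC - Z6 - U1 - E5 - Q1 - M8 - DC: 11+26+33+26+17+33 = 146
DC - Z6 - U1 - M8 - E5 - Q1 - DC: 11+26+35+9+26+31 = 138
DC - Z6 - U1 - M8 - Q1 - E5 - DC: 11+26+35+17+26+24 = 139
DC - Z6 - U1 - Q1 - E5 - M8 - DC: 11+26+18+26+9+33 = 123
DC - Z6 - U1 - Q1 - M8 - E5 - DC: 11+26+18+17+9+24 = 105
DC - Z6 - E5 - U1 - M8 - Q1 - DC: 11+35+33+35+17+31 = 162
DC - Z6 - E5 - U1 - Q1 - M8 - DC: 11+35+33+18+17+33 = 147
DC - Z6 - E5 - M8 - U1 - Q1 - DC: 11+35+9+35+18+31 = 139
DC - Z6 - E5 - M8 - Q1 - U1 - DC: 11+35+9+17+18+37 = 127
DC - Z6 - E5 - Q1 - U1 - M8 - DC: 11+35+26+18+35+33 = 158
DC - Z6 - E5 - Q1 - M8 - U1 - DC: 11+35+26+17+35+37 = 161
DC - Z6 - M8 - U1 - E5 - Q1 - DC: 11+39+35+33+26+31 = 175
DC - Z6 - M8 - U1 - Q1 - E5 - DC: 11+39+35+18+26+24 = 153
… (46 more)
The minimum is 105.
One optimal route: DC → Z6 → U1 → Q1 → M8 → E5 → DC (or its reverse).

105 min — the shortest possible round trip.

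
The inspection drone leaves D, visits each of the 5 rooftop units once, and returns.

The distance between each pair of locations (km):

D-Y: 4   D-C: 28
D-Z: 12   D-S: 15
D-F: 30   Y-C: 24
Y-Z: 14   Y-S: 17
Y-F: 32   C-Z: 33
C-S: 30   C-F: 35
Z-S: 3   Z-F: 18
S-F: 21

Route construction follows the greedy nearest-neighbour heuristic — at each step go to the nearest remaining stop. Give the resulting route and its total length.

D → [Y:4 / Z:12 / S:15 / C:28 / F:30] → Y (4)
Y → [Z:14 / S:17 / C:24 / F:32] → Z (14)
Z → [S:3 / F:18 / C:33] → S (3)
S → [F:21 / C:30] → F (21)
F → [C:35] → C (35)
Return C→D: 28.
Total = 4 + 14 + 3 + 21 + 35 + 28 = 105.

Nearest-neighbour total = 105 km; route D → Y → Z → S → F → C → D.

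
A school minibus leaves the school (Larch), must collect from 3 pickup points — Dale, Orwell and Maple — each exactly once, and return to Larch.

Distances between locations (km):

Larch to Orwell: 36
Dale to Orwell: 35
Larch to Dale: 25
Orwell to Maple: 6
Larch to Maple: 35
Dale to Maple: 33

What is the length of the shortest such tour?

100 km — the shortest possible round trip.

Larch→Dale→Orwell→Maple→Larch: 25+35+6+35 = 101
Larch→Dale→Maple→Orwell→Larch: 25+33+6+36 = 100
Larch→Orwell→Dale→Maple→Larch: 36+35+33+35 = 139
The minimum is 100.
One optimal route: Larch → Dale → Maple → Orwell → Larch (or its reverse).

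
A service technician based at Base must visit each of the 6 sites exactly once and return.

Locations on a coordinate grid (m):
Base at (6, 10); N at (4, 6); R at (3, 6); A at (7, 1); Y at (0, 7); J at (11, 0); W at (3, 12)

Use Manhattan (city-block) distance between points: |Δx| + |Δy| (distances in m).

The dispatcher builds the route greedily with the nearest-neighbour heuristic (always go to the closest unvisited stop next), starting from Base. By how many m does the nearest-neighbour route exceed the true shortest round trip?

Base: W=5, N=6, R=7, Y=9, A=10, J=15 ⇒ W
W: R=6, N=7, Y=8, A=15, J=20 ⇒ R
R: N=1, Y=4, A=9, J=14 ⇒ N
N: Y=5, A=8, J=13 ⇒ Y
Y: A=13, J=18 ⇒ A
A: J=5 ⇒ J
NN route Base → W → R → N → Y → A → J → Base costs 50.
Optimal: Base → A → J → N → R → Y → W → Base costs 46 (by enumerating all 360 distinct tours).
Excess = 50 − 46 = 4.

4 m longer than the optimal tour.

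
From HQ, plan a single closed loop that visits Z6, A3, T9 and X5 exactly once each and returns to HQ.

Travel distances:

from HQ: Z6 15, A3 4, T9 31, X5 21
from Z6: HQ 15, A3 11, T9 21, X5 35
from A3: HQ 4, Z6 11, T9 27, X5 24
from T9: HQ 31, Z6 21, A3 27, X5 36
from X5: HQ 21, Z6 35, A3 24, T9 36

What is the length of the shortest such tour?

Minimum total distance: 93.

HQ - Z6 - A3 - T9 - X5 - HQ: 15+11+27+36+21 = 110
HQ - Z6 - A3 - X5 - T9 - HQ: 15+11+24+36+31 = 117
HQ - Z6 - T9 - A3 - X5 - HQ: 15+21+27+24+21 = 108
HQ - Z6 - T9 - X5 - A3 - HQ: 15+21+36+24+4 = 100
HQ - Z6 - X5 - A3 - T9 - HQ: 15+35+24+27+31 = 132
HQ - Z6 - X5 - T9 - A3 - HQ: 15+35+36+27+4 = 117
HQ - A3 - Z6 - T9 - X5 - HQ: 4+11+21+36+21 = 93
HQ - A3 - Z6 - X5 - T9 - HQ: 4+11+35+36+31 = 117
HQ - A3 - T9 - Z6 - X5 - HQ: 4+27+21+35+21 = 108
HQ - A3 - X5 - Z6 - T9 - HQ: 4+24+35+21+31 = 115
HQ - T9 - Z6 - A3 - X5 - HQ: 31+21+11+24+21 = 108
HQ - T9 - A3 - Z6 - X5 - HQ: 31+27+11+35+21 = 125
The minimum is 93.
One optimal route: HQ → A3 → Z6 → T9 → X5 → HQ (or its reverse).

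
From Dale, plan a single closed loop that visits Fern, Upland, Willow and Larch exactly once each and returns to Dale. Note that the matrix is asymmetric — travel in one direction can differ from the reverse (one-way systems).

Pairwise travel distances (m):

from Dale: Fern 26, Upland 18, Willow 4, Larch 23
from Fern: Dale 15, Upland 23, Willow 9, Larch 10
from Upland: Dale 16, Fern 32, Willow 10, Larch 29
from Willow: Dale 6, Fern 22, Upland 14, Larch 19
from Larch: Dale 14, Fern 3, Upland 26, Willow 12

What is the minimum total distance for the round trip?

Minimum total distance: 65 m.

Dale → Fern → Upland → Willow → Larch → Dale: 26+23+10+19+14 = 92
Dale → Fern → Upland → Larch → Willow → Dale: 26+23+29+12+6 = 96
Dale → Fern → Willow → Upland → Larch → Dale: 26+9+14+29+14 = 92
Dale → Fern → Willow → Larch → Upland → Dale: 26+9+19+26+16 = 96
Dale → Fern → Larch → Upland → Willow → Dale: 26+10+26+10+6 = 78
Dale → Fern → Larch → Willow → Upland → Dale: 26+10+12+14+16 = 78
Dale → Upland → Fern → Willow → Larch → Dale: 18+32+9+19+14 = 92
Dale → Upland → Fern → Larch → Willow → Dale: 18+32+10+12+6 = 78
Dale → Upland → Willow → Fern → Larch → Dale: 18+10+22+10+14 = 74
Dale → Upland → Willow → Larch → Fern → Dale: 18+10+19+3+15 = 65
Dale → Upland → Larch → Fern → Willow → Dale: 18+29+3+9+6 = 65
Dale → Upland → Larch → Willow → Fern → Dale: 18+29+12+22+15 = 96
Dale → Willow → Fern → Upland → Larch → Dale: 4+22+23+29+14 = 92
Dale → Willow → Fern → Larch → Upland → Dale: 4+22+10+26+16 = 78
… (10 more)
The minimum is 65.
One optimal route: Dale → Upland → Willow → Larch → Fern → Dale.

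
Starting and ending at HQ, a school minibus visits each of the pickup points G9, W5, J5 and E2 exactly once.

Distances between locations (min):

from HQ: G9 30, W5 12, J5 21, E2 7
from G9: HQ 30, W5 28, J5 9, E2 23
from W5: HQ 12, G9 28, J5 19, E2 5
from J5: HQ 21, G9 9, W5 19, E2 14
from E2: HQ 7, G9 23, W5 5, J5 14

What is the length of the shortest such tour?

70 min — the shortest possible round trip.

With 4 stops there are 4!/2 = 12 distinct round trips (a route and its reverse cost the same).
HQ - G9 - W5 - J5 - E2 - HQ: 30+28+19+14+7 = 98
HQ - G9 - W5 - E2 - J5 - HQ: 30+28+5+14+21 = 98
HQ - G9 - J5 - W5 - E2 - HQ: 30+9+19+5+7 = 70
HQ - G9 - J5 - E2 - W5 - HQ: 30+9+14+5+12 = 70
HQ - G9 - E2 - W5 - J5 - HQ: 30+23+5+19+21 = 98
HQ - G9 - E2 - J5 - W5 - HQ: 30+23+14+19+12 = 98
HQ - W5 - G9 - J5 - E2 - HQ: 12+28+9+14+7 = 70
HQ - W5 - G9 - E2 - J5 - HQ: 12+28+23+14+21 = 98
HQ - W5 - J5 - G9 - E2 - HQ: 12+19+9+23+7 = 70
HQ - W5 - E2 - G9 - J5 - HQ: 12+5+23+9+21 = 70
HQ - J5 - G9 - W5 - E2 - HQ: 21+9+28+5+7 = 70
HQ - J5 - W5 - G9 - E2 - HQ: 21+19+28+23+7 = 98
The minimum is 70.
One optimal route: HQ → G9 → J5 → W5 → E2 → HQ (or its reverse).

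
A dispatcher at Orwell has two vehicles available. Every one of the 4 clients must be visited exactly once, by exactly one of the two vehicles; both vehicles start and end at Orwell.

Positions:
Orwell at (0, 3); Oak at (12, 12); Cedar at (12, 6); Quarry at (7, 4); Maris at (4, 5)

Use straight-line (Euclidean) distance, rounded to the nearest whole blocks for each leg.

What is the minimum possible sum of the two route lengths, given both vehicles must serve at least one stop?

Minimum combined distance: 41 blocks.

Try each way of splitting the stops between the two vehicles (each non-empty) and, for each split, find the best tour for each vehicle:
  {Oak} + {Cedar, Quarry, Maris}: 30 + 24 = 54
  {Cedar} + {Oak, Quarry, Maris}: 24 + 31 = 55
  {Oak, Cedar} + {Quarry, Maris}: 33 + 14 = 47
  {Quarry} + {Oak, Cedar, Maris}: 14 + 33 = 47
  {Oak, Quarry} + {Cedar, Maris}: 31 + 24 = 55
  {Cedar, Quarry} + {Oak, Maris}: 24 + 30 = 54
  … (7 splits in total)
  {Oak, Cedar, Quarry} + {Maris}: 33 + 8 = 41  ← best
Best: vehicle 1 Orwell → Oak → Cedar → Quarry → Orwell = 33; vehicle 2 Orwell → Maris → Orwell = 8; combined 41.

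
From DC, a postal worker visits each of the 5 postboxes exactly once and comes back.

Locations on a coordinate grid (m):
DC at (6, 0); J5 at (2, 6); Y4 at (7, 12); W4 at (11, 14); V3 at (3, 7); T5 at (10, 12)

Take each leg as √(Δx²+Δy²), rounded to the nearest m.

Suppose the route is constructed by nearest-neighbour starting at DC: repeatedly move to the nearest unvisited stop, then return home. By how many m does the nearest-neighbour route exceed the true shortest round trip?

DC: J5=7, V3=8, Y4=12, T5=13, W4=15 ⇒ J5
J5: V3=1, Y4=8, T5=10, W4=12 ⇒ V3
V3: Y4=6, T5=9, W4=11 ⇒ Y4
Y4: T5=3, W4=4 ⇒ T5
T5: W4=2 ⇒ W4
NN route DC → J5 → V3 → Y4 → T5 → W4 → DC costs 34.
Optimal: DC → J5 → V3 → Y4 → W4 → T5 → DC costs 33 (by enumerating all 60 distinct tours).
Excess = 34 − 33 = 1.

The nearest-neighbour route is 1 m longer than optimal.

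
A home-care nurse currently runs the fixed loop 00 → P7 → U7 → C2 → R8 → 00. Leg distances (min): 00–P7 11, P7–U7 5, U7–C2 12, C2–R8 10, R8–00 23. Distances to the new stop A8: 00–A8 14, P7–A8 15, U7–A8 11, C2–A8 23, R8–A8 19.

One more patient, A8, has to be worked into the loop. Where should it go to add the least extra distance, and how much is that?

Minimum extra distance: 10 min, inserting A8 between R8 and 00.

Insertion cost between consecutive stops i–j is d(i,A8) + d(A8,j) − d(i,j):
  between 00 and P7: 14 + 15 − 11 = 18
  between P7 and U7: 15 + 11 − 5 = 21
  between U7 and C2: 11 + 23 − 12 = 22
  between C2 and R8: 23 + 19 − 10 = 32
  between R8 and 00: 19 + 14 − 23 = 10
Cheapest insertion is between R8 and 00, adding 10.
New total = 61 + 10 = 71.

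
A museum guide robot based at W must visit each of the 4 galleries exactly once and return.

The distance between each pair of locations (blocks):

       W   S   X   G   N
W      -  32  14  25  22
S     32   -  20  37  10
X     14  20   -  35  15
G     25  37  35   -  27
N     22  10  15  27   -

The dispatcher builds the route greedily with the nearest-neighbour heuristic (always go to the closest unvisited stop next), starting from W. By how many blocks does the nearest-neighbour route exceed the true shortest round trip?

The nearest-neighbour route is 5 blocks longer than optimal.

From W: X=14, N=22, G=25, S=32 → choose X (14).
From X: N=15, S=20, G=35 → choose N (15).
From N: S=10, G=27 → choose S (10).
From S: G=37 → choose G (37).
NN route W → X → N → S → G → W costs 101.
Optimal: W → X → S → N → G → W costs 96 (by enumerating all 12 distinct tours).
Excess = 101 − 96 = 5.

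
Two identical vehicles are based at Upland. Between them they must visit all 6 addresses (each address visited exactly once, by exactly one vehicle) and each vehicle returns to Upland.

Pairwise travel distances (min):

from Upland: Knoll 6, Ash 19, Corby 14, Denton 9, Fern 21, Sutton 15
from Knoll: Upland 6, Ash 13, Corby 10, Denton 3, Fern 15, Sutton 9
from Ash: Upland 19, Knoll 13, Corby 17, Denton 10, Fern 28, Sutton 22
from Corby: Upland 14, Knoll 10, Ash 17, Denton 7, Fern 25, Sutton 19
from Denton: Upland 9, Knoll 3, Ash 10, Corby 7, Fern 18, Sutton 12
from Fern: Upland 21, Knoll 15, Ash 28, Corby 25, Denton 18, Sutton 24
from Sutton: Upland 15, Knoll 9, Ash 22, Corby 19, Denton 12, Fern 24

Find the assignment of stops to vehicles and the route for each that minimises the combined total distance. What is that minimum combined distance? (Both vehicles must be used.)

110 min — the smallest possible combined total.

Check every non-empty split of the stops between the two vehicles; for each half take its own optimal tour:
  {Knoll} + {Ash, Corby, Denton, Fern, Sutton}: 12 + 98 = 110
  {Ash} + {Knoll, Corby, Denton, Fern, Sutton}: 38 + 78 = 116
  {Knoll, Ash} + {Corby, Denton, Fern, Sutton}: 38 + 78 = 116
  {Corby} + {Knoll, Ash, Denton, Fern, Sutton}: 28 + 86 = 114
  {Knoll, Corby} + {Ash, Denton, Fern, Sutton}: 30 + 86 = 116
  {Ash, Corby} + {Knoll, Denton, Fern, Sutton}: 50 + 66 = 116
  … (31 splits in total)
Best: vehicle 1 Upland → Knoll → Upland = 12; vehicle 2 Upland → Corby → Ash → Denton → Fern → Sutton → Upland = 98; combined 110.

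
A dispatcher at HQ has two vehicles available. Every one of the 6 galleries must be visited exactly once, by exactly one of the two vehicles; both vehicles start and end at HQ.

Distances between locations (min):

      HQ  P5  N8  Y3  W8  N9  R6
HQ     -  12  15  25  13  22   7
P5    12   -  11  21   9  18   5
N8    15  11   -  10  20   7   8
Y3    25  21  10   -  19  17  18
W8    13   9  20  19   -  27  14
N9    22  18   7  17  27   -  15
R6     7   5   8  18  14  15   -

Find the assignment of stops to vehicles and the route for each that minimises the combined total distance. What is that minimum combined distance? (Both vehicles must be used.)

Minimum combined distance: 93 min.

Check every non-empty split of the stops between the two vehicles; for each half take its own optimal tour:
  {P5} + {N8, Y3, W8, N9, R6}: 24 + 71 = 95
  {N8} + {P5, Y3, W8, N9, R6}: 30 + 79 = 109
  {P5, N8} + {Y3, W8, N9, R6}: 38 + 71 = 109
  {Y3} + {P5, N8, W8, N9, R6}: 50 + 62 = 112
  {P5, Y3} + {N8, W8, N9, R6}: 58 + 62 = 120
  {N8, Y3} + {P5, W8, N9, R6}: 50 + 62 = 112
  … (31 splits in total)
  {P5, N8, Y3, W8, N9} + {R6}: 79 + 14 = 93  ← best
Best: vehicle 1 HQ → P5 → N8 → N9 → Y3 → W8 → HQ = 79; vehicle 2 HQ → R6 → HQ = 14; combined 93.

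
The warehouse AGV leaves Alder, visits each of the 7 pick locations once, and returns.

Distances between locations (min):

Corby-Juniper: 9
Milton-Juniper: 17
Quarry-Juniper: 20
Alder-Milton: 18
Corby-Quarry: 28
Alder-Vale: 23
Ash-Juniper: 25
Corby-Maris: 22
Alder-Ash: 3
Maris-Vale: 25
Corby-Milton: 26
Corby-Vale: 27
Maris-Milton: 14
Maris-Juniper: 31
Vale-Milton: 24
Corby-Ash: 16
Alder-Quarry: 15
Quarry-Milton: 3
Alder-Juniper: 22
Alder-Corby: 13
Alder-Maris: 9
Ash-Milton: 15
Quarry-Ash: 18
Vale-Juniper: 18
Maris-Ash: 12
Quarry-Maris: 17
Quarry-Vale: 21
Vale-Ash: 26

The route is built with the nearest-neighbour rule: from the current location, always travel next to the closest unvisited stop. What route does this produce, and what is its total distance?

Total distance 111 min via the nearest-neighbour route Alder → Ash → Maris → Milton → Quarry → Juniper → Corby → Vale → Alder.

At Alder the remaining stops are Ash 3, Maris 9, Corby 13, Quarry 15, Milton 18, Juniper 22, Vale 23; go to Ash.
At Ash the remaining stops are Maris 12, Milton 15, Corby 16, Quarry 18, Juniper 25, Vale 26; go to Maris.
At Maris the remaining stops are Milton 14, Quarry 17, Corby 22, Vale 25, Juniper 31; go to Milton.
At Milton the remaining stops are Quarry 3, Juniper 17, Vale 24, Corby 26; go to Quarry.
At Quarry the remaining stops are Juniper 20, Vale 21, Corby 28; go to Juniper.
At Juniper the remaining stops are Corby 9, Vale 18; go to Corby.
At Corby the remaining stops are Vale 27; go to Vale.
Return Vale→Alder: 23.
Total = 3 + 12 + 14 + 3 + 20 + 9 + 27 + 23 = 111.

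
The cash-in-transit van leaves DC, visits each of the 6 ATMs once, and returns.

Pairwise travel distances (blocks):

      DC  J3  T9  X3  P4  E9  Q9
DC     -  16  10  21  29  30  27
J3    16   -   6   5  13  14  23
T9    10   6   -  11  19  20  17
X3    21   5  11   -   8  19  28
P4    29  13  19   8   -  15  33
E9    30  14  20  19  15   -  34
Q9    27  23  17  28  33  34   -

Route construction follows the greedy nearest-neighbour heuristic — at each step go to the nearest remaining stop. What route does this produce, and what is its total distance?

105 blocks along DC → T9 → J3 → X3 → P4 → E9 → Q9 → DC.

From DC: distances to unvisited — T9=10, J3=16, X3=21, Q9=27, P4=29, E9=30. Nearest is T9 (10).
From T9: distances to unvisited — J3=6, X3=11, Q9=17, P4=19, E9=20. Nearest is J3 (6).
From J3: distances to unvisited — X3=5, P4=13, E9=14, Q9=23. Nearest is X3 (5).
From X3: distances to unvisited — P4=8, E9=19, Q9=28. Nearest is P4 (8).
From P4: distances to unvisited — E9=15, Q9=33. Nearest is E9 (15).
From E9: distances to unvisited — Q9=34. Nearest is Q9 (34).
Return Q9→DC: 27.
Total = 10 + 6 + 5 + 8 + 15 + 34 + 27 = 105.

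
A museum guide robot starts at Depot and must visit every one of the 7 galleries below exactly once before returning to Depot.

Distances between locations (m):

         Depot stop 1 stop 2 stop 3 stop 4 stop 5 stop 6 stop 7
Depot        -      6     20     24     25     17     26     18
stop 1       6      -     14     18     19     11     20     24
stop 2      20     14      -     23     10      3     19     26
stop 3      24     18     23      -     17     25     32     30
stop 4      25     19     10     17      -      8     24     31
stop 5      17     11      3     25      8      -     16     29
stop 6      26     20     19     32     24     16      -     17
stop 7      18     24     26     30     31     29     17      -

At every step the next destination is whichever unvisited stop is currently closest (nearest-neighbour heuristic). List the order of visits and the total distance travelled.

At Depot the remaining stops are stop 1 6, stop 5 17, stop 7 18, stop 2 20, stop 3 24, stop 4 25, stop 6 26; go to stop 1.
At stop 1 the remaining stops are stop 5 11, stop 2 14, stop 3 18, stop 4 19, stop 6 20, stop 7 24; go to stop 5.
At stop 5 the remaining stops are stop 2 3, stop 4 8, stop 6 16, stop 3 25, stop 7 29; go to stop 2.
At stop 2 the remaining stops are stop 4 10, stop 6 19, stop 3 23, stop 7 26; go to stop 4.
At stop 4 the remaining stops are stop 3 17, stop 6 24, stop 7 31; go to stop 3.
At stop 3 the remaining stops are stop 7 30, stop 6 32; go to stop 7.
At stop 7 the remaining stops are stop 6 17; go to stop 6.
Return stop 6→Depot: 26.
Total = 6 + 11 + 3 + 10 + 17 + 30 + 17 + 26 = 120.

Nearest-neighbour total = 120 m; route Depot → stop 1 → stop 5 → stop 2 → stop 4 → stop 3 → stop 7 → stop 6 → Depot.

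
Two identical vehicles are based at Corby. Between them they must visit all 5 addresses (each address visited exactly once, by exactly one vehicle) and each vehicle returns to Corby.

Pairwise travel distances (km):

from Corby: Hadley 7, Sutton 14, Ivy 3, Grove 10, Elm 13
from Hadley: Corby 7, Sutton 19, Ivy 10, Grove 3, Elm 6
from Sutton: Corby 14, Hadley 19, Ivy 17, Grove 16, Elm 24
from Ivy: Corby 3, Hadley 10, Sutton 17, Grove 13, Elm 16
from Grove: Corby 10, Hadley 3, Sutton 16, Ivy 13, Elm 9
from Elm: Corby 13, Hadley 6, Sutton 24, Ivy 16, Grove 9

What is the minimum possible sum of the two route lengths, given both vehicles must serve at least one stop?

Minimum combined distance: 58 km.

There are 2^4 − 1 = 15 ways to divide the 5 stops into two non-empty groups. For each, the best each vehicle can do is its own shortest tour through its group:
  {Hadley} + {Sutton, Ivy, Grove, Elm}: 14 + 58 = 72
  {Sutton} + {Hadley, Ivy, Grove, Elm}: 28 + 38 = 66
  {Hadley, Sutton} + {Ivy, Grove, Elm}: 40 + 38 = 78
  {Ivy} + {Hadley, Sutton, Grove, Elm}: 6 + 52 = 58
  {Hadley, Ivy} + {Sutton, Grove, Elm}: 20 + 52 = 72
  {Sutton, Ivy} + {Hadley, Grove, Elm}: 34 + 32 = 66
  … (15 splits in total)
Best: vehicle 1 Corby → Ivy → Corby = 6; vehicle 2 Corby → Hadley → Elm → Grove → Sutton → Corby = 52; combined 58.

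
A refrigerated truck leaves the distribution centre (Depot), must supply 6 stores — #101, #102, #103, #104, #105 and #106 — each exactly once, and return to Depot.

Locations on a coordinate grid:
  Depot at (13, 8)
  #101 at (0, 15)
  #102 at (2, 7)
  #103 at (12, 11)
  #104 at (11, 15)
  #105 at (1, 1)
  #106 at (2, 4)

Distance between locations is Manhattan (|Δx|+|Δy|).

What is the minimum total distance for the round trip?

Shortest round trip = 54.

Depot - #101 - #102 - #103 - #104 - #105 - #106 - Depot: 20+10+14+5+24+4+15 = 92
Depot - #101 - #102 - #103 - #104 - #106 - #105 - Depot: 20+10+14+5+20+4+19 = 92
Depot - #101 - #102 - #103 - #105 - #104 - #106 - Depot: 20+10+14+21+24+20+15 = 124
Depot - #101 - #102 - #103 - #105 - #106 - #104 - Depot: 20+10+14+21+4+20+9 = 98
Depot - #101 - #102 - #103 - #106 - #104 - #105 - Depot: 20+10+14+17+20+24+19 = 124
Depot - #101 - #102 - #103 - #106 - #105 - #104 - Depot: 20+10+14+17+4+24+9 = 98
Depot - #101 - #102 - #104 - #103 - #105 - #106 - Depot: 20+10+17+5+21+4+15 = 92
Depot - #101 - #102 - #104 - #103 - #106 - #105 - Depot: 20+10+17+5+17+4+19 = 92
… (352 more)
Depot - #102 - #106 - #105 - #101 - #104 - #103 - Depot: 12+3+4+15+11+5+4 = 54  ← best
The minimum is 54.
One optimal route: Depot → #102 → #106 → #105 → #101 → #104 → #103 → Depot (or its reverse).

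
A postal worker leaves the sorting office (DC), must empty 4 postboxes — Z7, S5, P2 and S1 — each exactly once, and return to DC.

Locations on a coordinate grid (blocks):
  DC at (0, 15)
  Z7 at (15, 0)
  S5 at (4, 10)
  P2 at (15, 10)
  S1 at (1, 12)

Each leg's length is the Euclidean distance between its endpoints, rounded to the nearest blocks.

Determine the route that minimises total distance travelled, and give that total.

There are 12 distinct closed tours to check (reversals are equivalent).
DC - Z7 - S5 - P2 - S1 - DC: 21+15+11+14+3 = 64
DC - Z7 - S5 - S1 - P2 - DC: 21+15+4+14+16 = 70
DC - Z7 - P2 - S5 - S1 - DC: 21+10+11+4+3 = 49
DC - Z7 - P2 - S1 - S5 - DC: 21+10+14+4+6 = 55
DC - Z7 - S1 - S5 - P2 - DC: 21+18+4+11+16 = 70
DC - Z7 - S1 - P2 - S5 - DC: 21+18+14+11+6 = 70
DC - S5 - Z7 - P2 - S1 - DC: 6+15+10+14+3 = 48
DC - S5 - Z7 - S1 - P2 - DC: 6+15+18+14+16 = 69
DC - S5 - P2 - Z7 - S1 - DC: 6+11+10+18+3 = 48
DC - S5 - S1 - Z7 - P2 - DC: 6+4+18+10+16 = 54
DC - P2 - Z7 - S5 - S1 - DC: 16+10+15+4+3 = 48
DC - P2 - S5 - Z7 - S1 - DC: 16+11+15+18+3 = 63
The minimum is 48.
One optimal route: DC → S5 → Z7 → P2 → S1 → DC (or its reverse).

Minimum total distance: 48 blocks.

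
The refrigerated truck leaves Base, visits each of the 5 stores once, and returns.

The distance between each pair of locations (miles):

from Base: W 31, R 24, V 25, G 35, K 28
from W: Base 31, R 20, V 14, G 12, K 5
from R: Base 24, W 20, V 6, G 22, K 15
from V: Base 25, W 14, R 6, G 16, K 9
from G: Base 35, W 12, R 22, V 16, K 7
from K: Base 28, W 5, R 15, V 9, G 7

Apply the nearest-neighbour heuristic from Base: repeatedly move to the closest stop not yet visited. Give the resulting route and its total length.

91 miles along Base → R → V → K → W → G → Base.

Base → [R:24 / V:25 / K:28 / W:31 / G:35] → R (24)
R → [V:6 / K:15 / W:20 / G:22] → V (6)
V → [K:9 / W:14 / G:16] → K (9)
K → [W:5 / G:7] → W (5)
W → [G:12] → G (12)
Return G→Base: 35.
Total = 24 + 6 + 9 + 5 + 12 + 35 = 91.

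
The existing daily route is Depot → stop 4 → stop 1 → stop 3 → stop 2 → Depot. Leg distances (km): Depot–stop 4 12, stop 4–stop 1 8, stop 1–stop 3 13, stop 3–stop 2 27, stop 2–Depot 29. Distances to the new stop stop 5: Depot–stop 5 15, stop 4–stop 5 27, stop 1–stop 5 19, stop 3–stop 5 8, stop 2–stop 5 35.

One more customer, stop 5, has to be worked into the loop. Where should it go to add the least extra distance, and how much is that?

Insertion cost between consecutive stops i–j is d(i,stop 5) + d(stop 5,j) − d(i,j):
  between Depot and stop 4: 15 + 27 − 12 = 30
  between stop 4 and stop 1: 27 + 19 − 8 = 38
  between stop 1 and stop 3: 19 + 8 − 13 = 14
  between stop 3 and stop 2: 8 + 35 − 27 = 16
  between stop 2 and Depot: 35 + 15 − 29 = 21
Cheapest insertion is between stop 1 and stop 3, adding 14.
New total = 89 + 14 = 103.

Adding 14 km by placing stop 5 on the stop 1–stop 3 leg.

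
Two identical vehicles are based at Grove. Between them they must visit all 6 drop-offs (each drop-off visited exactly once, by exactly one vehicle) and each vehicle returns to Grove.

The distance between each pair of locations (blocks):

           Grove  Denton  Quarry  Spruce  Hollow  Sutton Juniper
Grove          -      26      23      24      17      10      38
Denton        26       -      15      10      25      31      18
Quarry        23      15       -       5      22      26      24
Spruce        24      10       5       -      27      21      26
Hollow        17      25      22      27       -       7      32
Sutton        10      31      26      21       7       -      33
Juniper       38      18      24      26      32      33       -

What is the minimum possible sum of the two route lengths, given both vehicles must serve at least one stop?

125 blocks — the smallest possible combined total.

Check every non-empty split of the stops between the two vehicles; for each half take its own optimal tour:
  {Denton} + {Quarry, Spruce, Hollow, Sutton, Juniper}: 52 + 102 = 154
  {Quarry} + {Denton, Spruce, Hollow, Sutton, Juniper}: 46 + 101 = 147
  {Denton, Quarry} + {Spruce, Hollow, Sutton, Juniper}: 64 + 99 = 163
  {Spruce} + {Denton, Quarry, Hollow, Sutton, Juniper}: 48 + 105 = 153
  {Denton, Spruce} + {Quarry, Hollow, Sutton, Juniper}: 60 + 96 = 156
  {Quarry, Spruce} + {Denton, Hollow, Sutton, Juniper}: 52 + 93 = 145
  … (31 splits in total)
  {Sutton} + {Denton, Quarry, Spruce, Hollow, Juniper}: 20 + 105 = 125  ← best
Best: vehicle 1 Grove → Sutton → Grove = 20; vehicle 2 Grove → Quarry → Spruce → Denton → Juniper → Hollow → Grove = 105; combined 125.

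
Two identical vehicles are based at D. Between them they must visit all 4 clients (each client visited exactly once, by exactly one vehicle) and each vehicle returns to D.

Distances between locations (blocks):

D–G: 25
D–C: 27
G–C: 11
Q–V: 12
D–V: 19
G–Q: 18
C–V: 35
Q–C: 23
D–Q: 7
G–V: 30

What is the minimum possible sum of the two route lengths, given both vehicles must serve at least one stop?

101 blocks — the smallest possible combined total.

Check every non-empty split of the stops between the two vehicles; for each half take its own optimal tour:
  {G} + {Q, C, V}: 50 + 81 = 131
  {Q} + {G, C, V}: 14 + 87 = 101
  {G, Q} + {C, V}: 50 + 81 = 131
  {C} + {G, Q, V}: 54 + 74 = 128
  {G, C} + {Q, V}: 63 + 38 = 101
  {Q, C} + {G, V}: 57 + 74 = 131
  … (7 splits in total)
Best: vehicle 1 D → Q → D = 14; vehicle 2 D → C → G → V → D = 87; combined 101.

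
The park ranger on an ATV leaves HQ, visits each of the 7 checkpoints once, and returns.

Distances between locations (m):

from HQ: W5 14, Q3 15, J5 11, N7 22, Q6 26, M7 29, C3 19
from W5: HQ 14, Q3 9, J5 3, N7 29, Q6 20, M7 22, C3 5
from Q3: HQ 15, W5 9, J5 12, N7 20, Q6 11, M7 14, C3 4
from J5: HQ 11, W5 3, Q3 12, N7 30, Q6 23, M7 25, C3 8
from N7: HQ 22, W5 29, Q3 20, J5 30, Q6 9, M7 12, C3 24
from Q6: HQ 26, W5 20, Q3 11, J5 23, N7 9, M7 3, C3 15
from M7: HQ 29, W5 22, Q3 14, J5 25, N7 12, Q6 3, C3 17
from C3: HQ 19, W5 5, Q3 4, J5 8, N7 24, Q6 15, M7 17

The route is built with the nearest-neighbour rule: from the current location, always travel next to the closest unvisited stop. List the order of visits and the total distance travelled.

At HQ the remaining stops are J5 11, W5 14, Q3 15, C3 19, N7 22, Q6 26, M7 29; go to J5.
At J5 the remaining stops are W5 3, C3 8, Q3 12, Q6 23, M7 25, N7 30; go to W5.
At W5 the remaining stops are C3 5, Q3 9, Q6 20, M7 22, N7 29; go to C3.
At C3 the remaining stops are Q3 4, Q6 15, M7 17, N7 24; go to Q3.
At Q3 the remaining stops are Q6 11, M7 14, N7 20; go to Q6.
At Q6 the remaining stops are M7 3, N7 9; go to M7.
At M7 the remaining stops are N7 12; go to N7.
Return N7→HQ: 22.
Total = 11 + 3 + 5 + 4 + 11 + 3 + 12 + 22 = 71.

Total distance 71 m via the nearest-neighbour route HQ → J5 → W5 → C3 → Q3 → Q6 → M7 → N7 → HQ.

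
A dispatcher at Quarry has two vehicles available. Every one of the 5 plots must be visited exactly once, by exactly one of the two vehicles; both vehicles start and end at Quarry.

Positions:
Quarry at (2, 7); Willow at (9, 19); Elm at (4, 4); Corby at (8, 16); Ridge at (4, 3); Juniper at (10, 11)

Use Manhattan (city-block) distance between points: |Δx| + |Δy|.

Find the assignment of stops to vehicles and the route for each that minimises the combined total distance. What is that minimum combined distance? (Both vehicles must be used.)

Try each way of splitting the stops between the two vehicles (each non-empty) and, for each split, find the best tour for each vehicle:
  {Willow} + {Elm, Corby, Ridge, Juniper}: 38 + 42 = 80
  {Elm} + {Willow, Corby, Ridge, Juniper}: 10 + 48 = 58
  {Willow, Elm} + {Corby, Ridge, Juniper}: 44 + 42 = 86
  {Corby} + {Willow, Elm, Ridge, Juniper}: 30 + 48 = 78
  {Willow, Corby} + {Elm, Ridge, Juniper}: 38 + 32 = 70
  {Elm, Corby} + {Willow, Ridge, Juniper}: 36 + 48 = 84
  … (15 splits in total)
  {Elm, Ridge} + {Willow, Corby, Juniper}: 12 + 40 = 52  ← best
Best: vehicle 1 Quarry → Elm → Ridge → Quarry = 12; vehicle 2 Quarry → Corby → Willow → Juniper → Quarry = 40; combined 52.

Minimum combined distance: 52.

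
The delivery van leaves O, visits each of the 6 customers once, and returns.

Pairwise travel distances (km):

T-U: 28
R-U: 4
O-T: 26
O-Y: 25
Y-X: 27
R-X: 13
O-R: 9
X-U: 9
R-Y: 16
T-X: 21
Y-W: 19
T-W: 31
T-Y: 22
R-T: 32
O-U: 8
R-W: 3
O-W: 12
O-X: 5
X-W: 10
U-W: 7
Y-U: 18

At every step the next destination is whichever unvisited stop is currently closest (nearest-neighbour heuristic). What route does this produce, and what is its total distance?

88 km along O → X → U → R → W → Y → T → O.

O → [X:5 / U:8 / R:9 / W:12 / Y:25 / T:26] → X (5)
X → [U:9 / W:10 / R:13 / T:21 / Y:27] → U (9)
U → [R:4 / W:7 / Y:18 / T:28] → R (4)
R → [W:3 / Y:16 / T:32] → W (3)
W → [Y:19 / T:31] → Y (19)
Y → [T:22] → T (22)
Return T→O: 26.
Total = 5 + 9 + 4 + 3 + 19 + 22 + 26 = 88.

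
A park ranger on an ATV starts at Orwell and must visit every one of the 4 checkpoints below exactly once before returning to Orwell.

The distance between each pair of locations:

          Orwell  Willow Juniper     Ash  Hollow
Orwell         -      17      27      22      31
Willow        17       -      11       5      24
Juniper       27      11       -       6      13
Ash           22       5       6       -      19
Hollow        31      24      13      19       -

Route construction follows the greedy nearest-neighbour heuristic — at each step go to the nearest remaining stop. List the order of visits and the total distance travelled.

Total distance 72 via the nearest-neighbour route Orwell → Willow → Ash → Juniper → Hollow → Orwell.

From Orwell: distances to unvisited — Willow=17, Ash=22, Juniper=27, Hollow=31. Nearest is Willow (17).
From Willow: distances to unvisited — Ash=5, Juniper=11, Hollow=24. Nearest is Ash (5).
From Ash: distances to unvisited — Juniper=6, Hollow=19. Nearest is Juniper (6).
From Juniper: distances to unvisited — Hollow=13. Nearest is Hollow (13).
Return Hollow→Orwell: 31.
Total = 17 + 5 + 6 + 13 + 31 = 72.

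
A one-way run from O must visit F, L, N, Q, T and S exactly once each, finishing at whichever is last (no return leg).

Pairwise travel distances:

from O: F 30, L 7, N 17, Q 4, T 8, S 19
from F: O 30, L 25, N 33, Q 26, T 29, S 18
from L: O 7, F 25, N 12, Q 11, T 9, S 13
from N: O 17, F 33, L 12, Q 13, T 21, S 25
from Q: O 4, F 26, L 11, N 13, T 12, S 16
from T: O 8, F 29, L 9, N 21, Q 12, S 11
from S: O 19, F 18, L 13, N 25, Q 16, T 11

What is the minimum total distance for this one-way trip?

67 — the minimum one-way total.

There are 6! = 720 possible orderings.
O→F→L→N→Q→T→S: 30+25+12+13+12+11 = 103
O→F→L→N→Q→S→T: 30+25+12+13+16+11 = 107
O→F→L→N→T→Q→S: 30+25+12+21+12+16 = 116
O→F→L→N→T→S→Q: 30+25+12+21+11+16 = 115
O→F→L→N→S→Q→T: 30+25+12+25+16+12 = 120
O→F→L→N→S→T→Q: 30+25+12+25+11+12 = 115
O→F→L→Q→N→T→S: 30+25+11+13+21+11 = 111
O→F→L→Q→N→S→T: 30+25+11+13+25+11 = 115
… (712 more)
O→Q→N→L→T→S→F: 4+13+12+9+11+18 = 67  ← best
The minimum is 67.
One shortest path: O → Q → N → L → T → S → F.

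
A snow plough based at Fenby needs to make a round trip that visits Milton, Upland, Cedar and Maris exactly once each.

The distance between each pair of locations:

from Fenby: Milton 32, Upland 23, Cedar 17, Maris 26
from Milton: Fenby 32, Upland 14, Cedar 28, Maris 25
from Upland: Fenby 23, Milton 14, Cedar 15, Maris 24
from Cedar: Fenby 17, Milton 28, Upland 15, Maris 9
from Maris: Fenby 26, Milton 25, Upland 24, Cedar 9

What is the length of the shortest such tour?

Fenby → Milton → Upland → Cedar → Maris → Fenby: 32+14+15+9+26 = 96
Fenby → Milton → Upland → Maris → Cedar → Fenby: 32+14+24+9+17 = 96
Fenby → Milton → Cedar → Upland → Maris → Fenby: 32+28+15+24+26 = 125
Fenby → Milton → Cedar → Maris → Upland → Fenby: 32+28+9+24+23 = 116
Fenby → Milton → Maris → Upland → Cedar → Fenby: 32+25+24+15+17 = 113
Fenby → Milton → Maris → Cedar → Upland → Fenby: 32+25+9+15+23 = 104
Fenby → Upland → Milton → Cedar → Maris → Fenby: 23+14+28+9+26 = 100
Fenby → Upland → Milton → Maris → Cedar → Fenby: 23+14+25+9+17 = 88
Fenby → Upland → Cedar → Milton → Maris → Fenby: 23+15+28+25+26 = 117
Fenby → Upland → Maris → Milton → Cedar → Fenby: 23+24+25+28+17 = 117
Fenby → Cedar → Milton → Upland → Maris → Fenby: 17+28+14+24+26 = 109
Fenby → Cedar → Upland → Milton → Maris → Fenby: 17+15+14+25+26 = 97
The minimum is 88.
One optimal route: Fenby → Upland → Milton → Maris → Cedar → Fenby (or its reverse).

88 — the shortest possible round trip.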